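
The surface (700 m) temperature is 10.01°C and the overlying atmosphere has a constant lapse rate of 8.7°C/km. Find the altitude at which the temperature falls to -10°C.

3000 m

Height above start = (10.01 − (-10)) / 8.7 = 2.3 km
Altitude = 700 m + 2300 m = 3000 m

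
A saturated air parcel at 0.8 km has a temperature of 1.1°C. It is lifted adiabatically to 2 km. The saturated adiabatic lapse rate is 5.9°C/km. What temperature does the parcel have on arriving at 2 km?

-5.98°C

800–2000 m, saturated adiabatic: Δz = 1.2 km ⇒ ΔT = -7.08°C; T = -5.98°C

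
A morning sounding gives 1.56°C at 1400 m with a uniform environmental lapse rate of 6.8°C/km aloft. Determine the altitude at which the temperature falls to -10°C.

Height above start = (1.56 − (-10)) / 6.8 = 1.7 km
Altitude = 1400 m + 1700 m = 3100 m

3100 m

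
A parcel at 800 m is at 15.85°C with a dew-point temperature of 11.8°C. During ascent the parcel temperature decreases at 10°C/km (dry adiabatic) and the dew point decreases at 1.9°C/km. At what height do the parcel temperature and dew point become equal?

T and T_d converge at 10 − 1.9 = 8.1°C per km
Height above start = (15.85 − 11.8) / 8.1 = 0.5 km
LCL altitude = 800 m + 500 m = 1300 m

1300 m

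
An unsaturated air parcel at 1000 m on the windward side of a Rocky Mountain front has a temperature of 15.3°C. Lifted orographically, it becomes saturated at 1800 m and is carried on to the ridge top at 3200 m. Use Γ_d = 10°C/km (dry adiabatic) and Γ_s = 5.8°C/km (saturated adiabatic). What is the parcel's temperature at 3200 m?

From 1000 m to 1800 m (dry): cools by 10 × 0.8 = 8°C, giving 7.3°C.
From 1800 m to 3200 m (saturated): cools by 5.8 × 1.4 = 8.12°C, giving -0.82°C.

-0.82°C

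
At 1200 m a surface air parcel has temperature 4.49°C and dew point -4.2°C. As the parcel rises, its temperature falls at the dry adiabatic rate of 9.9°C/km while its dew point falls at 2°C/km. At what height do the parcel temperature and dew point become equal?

T and T_d converge at 9.9 − 2 = 7.9°C per km
Height above start = (4.49 − (-4.2)) / 7.9 = 1.1 km
LCL altitude = 1200 m + 1100 m = 2300 m

2300 m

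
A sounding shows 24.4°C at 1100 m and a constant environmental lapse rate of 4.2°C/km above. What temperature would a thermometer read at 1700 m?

Environmental to 1700 m: -4.2 × 0.6 km = -2.52°C, so T = 21.88°C.

21.88°C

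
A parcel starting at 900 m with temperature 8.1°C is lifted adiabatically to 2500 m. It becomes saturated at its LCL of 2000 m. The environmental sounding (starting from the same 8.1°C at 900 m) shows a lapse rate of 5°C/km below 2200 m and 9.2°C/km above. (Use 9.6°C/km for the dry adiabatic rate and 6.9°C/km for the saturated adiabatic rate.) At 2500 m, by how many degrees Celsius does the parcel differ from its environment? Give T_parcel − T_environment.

-4.75°C (parcel cooler than environment)

Parcel:
  900 → 2000 m (dry, 9.6°C/km): ΔT = -9.6 × 1.1 = -10.56°C → T = -2.46°C
  2000 → 2500 m (saturated, 6.9°C/km): ΔT = -6.9 × 0.5 = -3.45°C → T = -5.91°C
Environment:
  900 → 2200 m (environment, lower layer, 5°C/km): ΔT = -5 × 1.3 = -6.5°C → T = 1.6°C
  2200 → 2500 m (environment, upper layer, 9.2°C/km): ΔT = -9.2 × 0.3 = -2.76°C → T = -1.16°C
T_parcel − T_env = -5.91 − (-1.16) = -4.75°C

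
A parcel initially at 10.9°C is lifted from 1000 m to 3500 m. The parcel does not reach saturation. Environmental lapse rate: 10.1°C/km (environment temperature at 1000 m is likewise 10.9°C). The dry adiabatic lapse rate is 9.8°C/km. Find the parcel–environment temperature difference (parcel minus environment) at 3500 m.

Parcel:
  1000 → 3500 m (dry, 9.8°C/km): ΔT = -9.8 × 2.5 = -24.5°C → T = -13.6°C
Environment:
  1000 → 3500 m (environment, 10.1°C/km): ΔT = -10.1 × 2.5 = -25.25°C → T = -14.35°C
T_parcel − T_env = -13.6 − (-14.35) = +0.75°C

+0.75°C (parcel warmer than environment)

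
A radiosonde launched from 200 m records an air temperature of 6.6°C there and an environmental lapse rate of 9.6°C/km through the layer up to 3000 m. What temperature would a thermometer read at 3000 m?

From 200 m to 3000 m (environmental): cools by 9.6 × 2.8 = 26.88°C, giving -20.28°C.

-20.28°C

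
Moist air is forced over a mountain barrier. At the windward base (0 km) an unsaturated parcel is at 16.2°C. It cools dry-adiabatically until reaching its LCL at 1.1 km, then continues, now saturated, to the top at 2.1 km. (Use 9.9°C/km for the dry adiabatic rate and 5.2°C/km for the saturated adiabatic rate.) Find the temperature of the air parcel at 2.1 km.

From 0 m to 1100 m (dry): cools by 9.9 × 1.1 = 10.89°C, giving 5.31°C.
From 1100 m to 2100 m (saturated): cools by 5.2 × 1 = 5.2°C, giving 0.11°C.

0.11°C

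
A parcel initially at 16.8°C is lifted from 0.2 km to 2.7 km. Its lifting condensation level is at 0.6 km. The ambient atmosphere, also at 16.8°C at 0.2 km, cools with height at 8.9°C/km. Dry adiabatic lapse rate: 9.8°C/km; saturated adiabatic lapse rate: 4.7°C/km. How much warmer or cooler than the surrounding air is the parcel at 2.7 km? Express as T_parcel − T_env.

+8.46°C (parcel warmer than environment)

Parcel:
  200 → 600 m (dry, 9.8°C/km): ΔT = -9.8 × 0.4 = -3.92°C → T = 12.88°C
  600 → 2700 m (saturated, 4.7°C/km): ΔT = -4.7 × 2.1 = -9.87°C → T = 3.01°C
Environment:
  200 → 2700 m (environment, 8.9°C/km): ΔT = -8.9 × 2.5 = -22.25°C → T = -5.45°C
T_parcel − T_env = 3.01 − (-5.45) = +8.46°C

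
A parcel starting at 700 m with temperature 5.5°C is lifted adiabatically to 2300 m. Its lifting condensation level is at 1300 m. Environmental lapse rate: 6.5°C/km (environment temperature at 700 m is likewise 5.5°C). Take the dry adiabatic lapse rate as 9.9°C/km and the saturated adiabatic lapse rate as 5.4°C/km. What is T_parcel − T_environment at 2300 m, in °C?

Parcel:
  From 700 m to 1300 m (dry): cools by 9.9 × 0.6 = 5.94°C, giving -0.44°C.
  From 1300 m to 2300 m (saturated): cools by 5.4 × 1 = 5.4°C, giving -5.84°C.
Environment:
  From 700 m to 2300 m (environment): cools by 6.5 × 1.6 = 10.4°C, giving -4.9°C.
T_parcel − T_env = -5.84 − (-4.9) = -0.94°C

-0.94°C (parcel cooler than environment)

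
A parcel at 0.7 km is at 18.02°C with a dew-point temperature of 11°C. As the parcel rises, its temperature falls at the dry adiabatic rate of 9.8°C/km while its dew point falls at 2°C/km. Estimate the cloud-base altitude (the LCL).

1.6 km

T and T_d converge at 9.8 − 2 = 7.8°C per km
Height above start = (18.02 − 11) / 7.8 = 0.9 km
LCL altitude = 700 m + 900 m = 1600 m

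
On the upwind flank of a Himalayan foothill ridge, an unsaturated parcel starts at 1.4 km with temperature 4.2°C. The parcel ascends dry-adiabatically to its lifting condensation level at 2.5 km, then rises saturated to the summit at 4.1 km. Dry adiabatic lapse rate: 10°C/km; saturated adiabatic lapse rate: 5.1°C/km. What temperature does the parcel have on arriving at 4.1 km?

Dry to 2500 m: -10 × 1.1 km = -11°C, so T = -6.8°C.
Saturated to 4100 m: -5.1 × 1.6 km = -8.16°C, so T = -14.96°C.

-14.96°C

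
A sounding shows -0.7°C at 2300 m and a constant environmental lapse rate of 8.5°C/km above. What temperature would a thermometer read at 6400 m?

-35.55°C

From 2300 m to 6400 m (environmental): cools by 8.5 × 4.1 = 34.85°C, giving -35.55°C.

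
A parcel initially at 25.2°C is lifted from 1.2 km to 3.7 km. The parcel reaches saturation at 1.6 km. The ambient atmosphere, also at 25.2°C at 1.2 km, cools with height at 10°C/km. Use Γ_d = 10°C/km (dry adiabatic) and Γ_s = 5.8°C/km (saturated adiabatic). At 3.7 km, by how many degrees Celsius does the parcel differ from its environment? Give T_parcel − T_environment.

+8.82°C (parcel warmer than environment)

Parcel:
  From 1200 m to 1600 m (dry): cools by 10 × 0.4 = 4°C, giving 21.2°C.
  From 1600 m to 3700 m (saturated): cools by 5.8 × 2.1 = 12.18°C, giving 9.02°C.
Environment:
  From 1200 m to 3700 m (environment): cools by 10 × 2.5 = 25°C, giving 0.2°C.
T_parcel − T_env = 9.02 − 0.2 = +8.82°C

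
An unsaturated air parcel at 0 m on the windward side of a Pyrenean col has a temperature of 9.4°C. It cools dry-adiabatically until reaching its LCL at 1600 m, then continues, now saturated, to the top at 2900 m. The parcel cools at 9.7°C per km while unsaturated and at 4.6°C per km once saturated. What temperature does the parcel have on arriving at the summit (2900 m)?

-12.1°C

0 → 1600 m (dry, 9.7°C/km): ΔT = -9.7 × 1.6 = -15.52°C → T = -6.12°C
1600 → 2900 m (saturated, 4.6°C/km): ΔT = -4.6 × 1.3 = -5.98°C → T = -12.1°C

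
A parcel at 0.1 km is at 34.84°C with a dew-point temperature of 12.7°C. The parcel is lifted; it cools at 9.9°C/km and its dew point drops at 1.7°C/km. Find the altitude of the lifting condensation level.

T and T_d converge at 9.9 − 1.7 = 8.2°C per km
Height above start = (34.84 − 12.7) / 8.2 = 2.7 km
LCL altitude = 100 m + 2700 m = 2800 m

2.8 km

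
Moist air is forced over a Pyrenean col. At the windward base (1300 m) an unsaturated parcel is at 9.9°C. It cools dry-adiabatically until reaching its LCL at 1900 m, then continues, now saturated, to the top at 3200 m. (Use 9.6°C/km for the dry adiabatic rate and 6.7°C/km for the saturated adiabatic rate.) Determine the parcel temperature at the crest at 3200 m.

Dry to 1900 m: -9.6 × 0.6 km = -5.76°C, so T = 4.14°C.
Saturated to 3200 m: -6.7 × 1.3 km = -8.71°C, so T = -4.57°C.

-4.57°C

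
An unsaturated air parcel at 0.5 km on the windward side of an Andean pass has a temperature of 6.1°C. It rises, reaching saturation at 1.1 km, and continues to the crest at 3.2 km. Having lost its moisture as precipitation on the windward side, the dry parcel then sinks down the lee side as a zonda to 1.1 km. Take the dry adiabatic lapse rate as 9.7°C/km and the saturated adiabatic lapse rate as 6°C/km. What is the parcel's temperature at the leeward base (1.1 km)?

500 → 1100 m (dry, 9.7°C/km): ΔT = -9.7 × 0.6 = -5.82°C → T = 0.28°C
1100 → 3200 m (saturated, 6°C/km): ΔT = -6 × 2.1 = -12.6°C → T = -12.32°C
3200 → 1100 m (dry descent, 9.7°C/km): ΔT = +9.7 × 2.1 = +20.37°C → T = 8.05°C

8.05°C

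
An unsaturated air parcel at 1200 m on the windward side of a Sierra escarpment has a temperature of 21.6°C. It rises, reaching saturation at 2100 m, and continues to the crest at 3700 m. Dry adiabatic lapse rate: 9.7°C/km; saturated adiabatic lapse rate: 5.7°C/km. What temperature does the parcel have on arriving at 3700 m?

3.75°C

1200–2100 m, dry: Δz = 0.9 km ⇒ ΔT = -8.73°C; T = 12.87°C
2100–3700 m, saturated: Δz = 1.6 km ⇒ ΔT = -9.12°C; T = 3.75°C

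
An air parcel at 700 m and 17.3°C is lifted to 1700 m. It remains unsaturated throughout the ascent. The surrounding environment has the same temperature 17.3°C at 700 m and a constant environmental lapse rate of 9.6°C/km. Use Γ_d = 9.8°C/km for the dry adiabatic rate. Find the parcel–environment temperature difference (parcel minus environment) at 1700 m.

Parcel:
  From 700 m to 1700 m (dry): cools by 9.8 × 1 = 9.8°C, giving 7.5°C.
Environment:
  From 700 m to 1700 m (environment): cools by 9.6 × 1 = 9.6°C, giving 7.7°C.
T_parcel − T_env = 7.5 − 7.7 = -0.2°C

-0.2°C (parcel cooler than environment)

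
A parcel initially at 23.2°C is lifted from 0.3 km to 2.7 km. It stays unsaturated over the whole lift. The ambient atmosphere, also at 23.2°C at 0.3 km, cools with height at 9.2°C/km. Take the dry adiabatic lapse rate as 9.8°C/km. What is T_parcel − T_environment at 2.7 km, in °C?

Parcel:
  300 → 2700 m (dry, 9.8°C/km): ΔT = -9.8 × 2.4 = -23.52°C → T = -0.32°C
Environment:
  300 → 2700 m (environment, 9.2°C/km): ΔT = -9.2 × 2.4 = -22.08°C → T = 1.12°C
T_parcel − T_env = -0.32 − 1.12 = -1.44°C

-1.44°C (parcel cooler than environment)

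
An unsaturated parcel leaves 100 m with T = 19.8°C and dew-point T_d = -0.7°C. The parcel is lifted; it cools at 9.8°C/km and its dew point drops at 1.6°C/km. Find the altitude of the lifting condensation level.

2600 m

T and T_d converge at 9.8 − 1.6 = 8.2°C per km
Height above start = (19.8 − (-0.7)) / 8.2 = 2.5 km
LCL altitude = 100 m + 2500 m = 2600 m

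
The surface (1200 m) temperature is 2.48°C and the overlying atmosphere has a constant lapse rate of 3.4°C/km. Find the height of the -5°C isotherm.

Height above start = (2.48 − (-5)) / 3.4 = 2.2 km
Altitude = 1200 m + 2200 m = 3400 m

3400 m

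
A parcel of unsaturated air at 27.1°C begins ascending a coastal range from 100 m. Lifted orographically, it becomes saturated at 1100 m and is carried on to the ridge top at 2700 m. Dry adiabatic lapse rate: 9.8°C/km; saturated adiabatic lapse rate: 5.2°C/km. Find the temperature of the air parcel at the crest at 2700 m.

8.98°C

100–1100 m, dry: Δz = 1 km ⇒ ΔT = -9.8°C; T = 17.3°C
1100–2700 m, saturated: Δz = 1.6 km ⇒ ΔT = -8.32°C; T = 8.98°C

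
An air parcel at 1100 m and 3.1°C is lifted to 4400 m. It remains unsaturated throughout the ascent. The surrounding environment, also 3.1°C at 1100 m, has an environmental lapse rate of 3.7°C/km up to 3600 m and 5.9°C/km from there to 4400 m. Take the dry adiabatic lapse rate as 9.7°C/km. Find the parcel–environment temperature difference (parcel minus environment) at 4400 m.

Parcel:
  From 1100 m to 4400 m (dry): cools by 9.7 × 3.3 = 32.01°C, giving -28.91°C.
Environment:
  From 1100 m to 3600 m (environment, lower layer): cools by 3.7 × 2.5 = 9.25°C, giving -6.15°C.
  From 3600 m to 4400 m (environment, upper layer): cools by 5.9 × 0.8 = 4.72°C, giving -10.87°C.
T_parcel − T_env = -28.91 − (-10.87) = -18.04°C

-18.04°C (parcel cooler than environment)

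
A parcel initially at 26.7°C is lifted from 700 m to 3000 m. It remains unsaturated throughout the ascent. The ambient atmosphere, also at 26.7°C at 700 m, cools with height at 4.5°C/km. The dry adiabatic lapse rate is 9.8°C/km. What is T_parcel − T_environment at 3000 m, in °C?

Parcel:
  700–3000 m, dry: Δz = 2.3 km ⇒ ΔT = -22.54°C; T = 4.16°C
Environment:
  700–3000 m, environment: Δz = 2.3 km ⇒ ΔT = -10.35°C; T = 16.35°C
T_parcel − T_env = 4.16 − 16.35 = -12.19°C

-12.19°C (parcel cooler than environment)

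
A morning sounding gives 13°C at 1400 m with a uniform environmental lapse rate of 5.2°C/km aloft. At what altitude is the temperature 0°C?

Height above start = (13 − 0) / 5.2 = 2.5 km
Altitude = 1400 m + 2500 m = 3900 m

3900 m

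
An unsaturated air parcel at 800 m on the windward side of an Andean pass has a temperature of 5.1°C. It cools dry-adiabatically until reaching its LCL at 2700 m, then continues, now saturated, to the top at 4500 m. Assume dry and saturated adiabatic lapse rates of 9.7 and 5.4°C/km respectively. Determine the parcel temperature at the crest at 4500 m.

From 800 m to 2700 m (dry): cools by 9.7 × 1.9 = 18.43°C, giving -13.33°C.
From 2700 m to 4500 m (saturated): cools by 5.4 × 1.8 = 9.72°C, giving -23.05°C.

-23.05°C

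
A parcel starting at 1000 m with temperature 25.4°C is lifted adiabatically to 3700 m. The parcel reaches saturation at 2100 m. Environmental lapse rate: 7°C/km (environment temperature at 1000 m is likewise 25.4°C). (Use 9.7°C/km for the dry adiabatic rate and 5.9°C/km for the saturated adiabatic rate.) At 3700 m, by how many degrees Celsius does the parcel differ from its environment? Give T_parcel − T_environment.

-1.21°C (parcel cooler than environment)

Parcel:
  1000 → 2100 m (dry, 9.7°C/km): ΔT = -9.7 × 1.1 = -10.67°C → T = 14.73°C
  2100 → 3700 m (saturated, 5.9°C/km): ΔT = -5.9 × 1.6 = -9.44°C → T = 5.29°C
Environment:
  1000 → 3700 m (environment, 7°C/km): ΔT = -7 × 2.7 = -18.9°C → T = 6.5°C
T_parcel − T_env = 5.29 − 6.5 = -1.21°C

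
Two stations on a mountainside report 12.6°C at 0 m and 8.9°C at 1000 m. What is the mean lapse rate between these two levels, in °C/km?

3.7°C/km

Γ = −ΔT/Δz = (12.6 − 8.9) / (1000 − 0) m
  = 3.7°C / 1 km = 3.7°C/km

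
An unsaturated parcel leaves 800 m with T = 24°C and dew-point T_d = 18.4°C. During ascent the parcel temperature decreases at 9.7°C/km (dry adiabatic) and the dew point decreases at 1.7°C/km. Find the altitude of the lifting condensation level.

1500 m

T and T_d converge at 9.7 − 1.7 = 8°C per km
Height above start = (24 − 18.4) / 8 = 0.7 km
LCL altitude = 800 m + 700 m = 1500 m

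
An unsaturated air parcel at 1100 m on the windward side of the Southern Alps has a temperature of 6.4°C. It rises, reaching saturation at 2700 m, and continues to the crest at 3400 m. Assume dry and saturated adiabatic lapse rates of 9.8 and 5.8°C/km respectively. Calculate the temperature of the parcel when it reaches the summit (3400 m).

-13.34°C

1100 → 2700 m (dry, 9.8°C/km): ΔT = -9.8 × 1.6 = -15.68°C → T = -9.28°C
2700 → 3400 m (saturated, 5.8°C/km): ΔT = -5.8 × 0.7 = -4.06°C → T = -13.34°C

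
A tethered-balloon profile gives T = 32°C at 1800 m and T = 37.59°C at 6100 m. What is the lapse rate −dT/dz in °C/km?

-1.3°C/km

Γ = −ΔT/Δz = (32 − 37.59) / (6100 − 1800) m
  = -5.59°C / 4.3 km = -1.3°C/km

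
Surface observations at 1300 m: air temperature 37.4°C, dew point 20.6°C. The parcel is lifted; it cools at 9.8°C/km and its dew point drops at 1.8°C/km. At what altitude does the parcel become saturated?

T and T_d converge at 9.8 − 1.8 = 8°C per km
Height above start = (37.4 − 20.6) / 8 = 2.1 km
LCL altitude = 1300 m + 2100 m = 3400 m

3400 m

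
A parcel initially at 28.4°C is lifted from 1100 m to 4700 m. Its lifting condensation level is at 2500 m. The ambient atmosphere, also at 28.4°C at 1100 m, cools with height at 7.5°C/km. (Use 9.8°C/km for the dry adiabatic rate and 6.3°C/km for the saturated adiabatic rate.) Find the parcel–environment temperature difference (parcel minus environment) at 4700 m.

-0.58°C (parcel cooler than environment)

Parcel:
  1100–2500 m, dry: Δz = 1.4 km ⇒ ΔT = -13.72°C; T = 14.68°C
  2500–4700 m, saturated: Δz = 2.2 km ⇒ ΔT = -13.86°C; T = 0.82°C
Environment:
  1100–4700 m, environment: Δz = 3.6 km ⇒ ΔT = -27°C; T = 1.4°C
T_parcel − T_env = 0.82 − 1.4 = -0.58°C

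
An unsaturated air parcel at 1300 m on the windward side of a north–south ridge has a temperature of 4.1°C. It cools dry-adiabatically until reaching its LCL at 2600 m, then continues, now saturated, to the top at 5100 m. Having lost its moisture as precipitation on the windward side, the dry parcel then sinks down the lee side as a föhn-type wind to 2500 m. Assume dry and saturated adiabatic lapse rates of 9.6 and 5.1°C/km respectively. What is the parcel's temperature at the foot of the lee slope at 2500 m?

1300 → 2600 m (dry, 9.6°C/km): ΔT = -9.6 × 1.3 = -12.48°C → T = -8.38°C
2600 → 5100 m (saturated, 5.1°C/km): ΔT = -5.1 × 2.5 = -12.75°C → T = -21.13°C
5100 → 2500 m (dry descent, 9.6°C/km): ΔT = +9.6 × 2.6 = +24.96°C → T = 3.83°C

3.83°C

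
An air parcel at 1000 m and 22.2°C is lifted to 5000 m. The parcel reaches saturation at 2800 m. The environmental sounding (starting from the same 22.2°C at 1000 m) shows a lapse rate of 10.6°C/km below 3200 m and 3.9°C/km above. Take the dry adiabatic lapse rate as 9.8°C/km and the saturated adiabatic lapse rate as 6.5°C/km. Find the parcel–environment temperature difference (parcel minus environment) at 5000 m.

Parcel:
  From 1000 m to 2800 m (dry): cools by 9.8 × 1.8 = 17.64°C, giving 4.56°C.
  From 2800 m to 5000 m (saturated): cools by 6.5 × 2.2 = 14.3°C, giving -9.74°C.
Environment:
  From 1000 m to 3200 m (environment, lower layer): cools by 10.6 × 2.2 = 23.32°C, giving -1.12°C.
  From 3200 m to 5000 m (environment, upper layer): cools by 3.9 × 1.8 = 7.02°C, giving -8.14°C.
T_parcel − T_env = -9.74 − (-8.14) = -1.6°C

-1.6°C (parcel cooler than environment)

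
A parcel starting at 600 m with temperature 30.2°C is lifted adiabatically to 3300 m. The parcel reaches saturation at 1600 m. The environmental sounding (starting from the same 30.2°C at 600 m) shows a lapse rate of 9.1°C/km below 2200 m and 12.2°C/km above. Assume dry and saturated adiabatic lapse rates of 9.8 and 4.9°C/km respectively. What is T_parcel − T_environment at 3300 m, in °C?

+9.85°C (parcel warmer than environment)

Parcel:
  600 → 1600 m (dry, 9.8°C/km): ΔT = -9.8 × 1 = -9.8°C → T = 20.4°C
  1600 → 3300 m (saturated, 4.9°C/km): ΔT = -4.9 × 1.7 = -8.33°C → T = 12.07°C
Environment:
  600 → 2200 m (environment, lower layer, 9.1°C/km): ΔT = -9.1 × 1.6 = -14.56°C → T = 15.64°C
  2200 → 3300 m (environment, upper layer, 12.2°C/km): ΔT = -12.2 × 1.1 = -13.42°C → T = 2.22°C
T_parcel − T_env = 12.07 − 2.22 = +9.85°C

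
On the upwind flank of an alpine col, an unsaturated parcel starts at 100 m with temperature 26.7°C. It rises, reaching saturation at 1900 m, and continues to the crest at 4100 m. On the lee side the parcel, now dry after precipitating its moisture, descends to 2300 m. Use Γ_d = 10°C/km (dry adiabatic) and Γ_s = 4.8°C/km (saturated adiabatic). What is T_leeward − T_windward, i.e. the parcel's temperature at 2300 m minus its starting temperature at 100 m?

100–1900 m, dry: Δz = 1.8 km ⇒ ΔT = -18°C; T = 8.7°C
1900–4100 m, saturated: Δz = 2.2 km ⇒ ΔT = -10.56°C; T = -1.86°C
4100–2300 m, dry descent: Δz = 1.8 km ⇒ ΔT = +18°C; T = 16.14°C
Net change vs windward start: 16.14 − 26.7 = -10.56°C

-10.56°C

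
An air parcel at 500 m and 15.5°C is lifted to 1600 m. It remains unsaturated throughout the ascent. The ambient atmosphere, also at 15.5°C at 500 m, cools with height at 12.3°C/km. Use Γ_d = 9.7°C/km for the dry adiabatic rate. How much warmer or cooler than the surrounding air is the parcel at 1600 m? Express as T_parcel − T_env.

+2.86°C (parcel warmer than environment)

Parcel:
  Dry to 1600 m: -9.7 × 1.1 km = -10.67°C, so T = 4.83°C.
Environment:
  Environment to 1600 m: -12.3 × 1.1 km = -13.53°C, so T = 1.97°C.
T_parcel − T_env = 4.83 − 1.97 = +2.86°C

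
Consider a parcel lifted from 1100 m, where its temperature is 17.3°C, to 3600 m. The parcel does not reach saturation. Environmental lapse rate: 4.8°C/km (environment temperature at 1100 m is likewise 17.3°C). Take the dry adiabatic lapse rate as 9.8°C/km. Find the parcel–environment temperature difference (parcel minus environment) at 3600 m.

Parcel:
  Dry to 3600 m: -9.8 × 2.5 km = -24.5°C, so T = -7.2°C.
Environment:
  Environment to 3600 m: -4.8 × 2.5 km = -12°C, so T = 5.3°C.
T_parcel − T_env = -7.2 − 5.3 = -12.5°C

-12.5°C (parcel cooler than environment)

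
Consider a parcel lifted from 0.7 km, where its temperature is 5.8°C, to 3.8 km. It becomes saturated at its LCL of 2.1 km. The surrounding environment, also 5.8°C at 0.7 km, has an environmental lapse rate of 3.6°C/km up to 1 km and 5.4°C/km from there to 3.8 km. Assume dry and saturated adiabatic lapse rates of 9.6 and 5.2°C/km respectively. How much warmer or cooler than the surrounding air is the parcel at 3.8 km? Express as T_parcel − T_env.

-6.08°C (parcel cooler than environment)

Parcel:
  700 → 2100 m (dry, 9.6°C/km): ΔT = -9.6 × 1.4 = -13.44°C → T = -7.64°C
  2100 → 3800 m (saturated, 5.2°C/km): ΔT = -5.2 × 1.7 = -8.84°C → T = -16.48°C
Environment:
  700 → 1000 m (environment, lower layer, 3.6°C/km): ΔT = -3.6 × 0.3 = -1.08°C → T = 4.72°C
  1000 → 3800 m (environment, upper layer, 5.4°C/km): ΔT = -5.4 × 2.8 = -15.12°C → T = -10.4°C
T_parcel − T_env = -16.48 − (-10.4) = -6.08°C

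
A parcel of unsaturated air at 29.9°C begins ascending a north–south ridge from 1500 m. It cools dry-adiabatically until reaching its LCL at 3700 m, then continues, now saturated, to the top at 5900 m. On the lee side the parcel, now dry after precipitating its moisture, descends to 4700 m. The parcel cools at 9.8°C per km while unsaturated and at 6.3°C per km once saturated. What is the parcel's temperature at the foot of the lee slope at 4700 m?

1500 → 3700 m (dry, 9.8°C/km): ΔT = -9.8 × 2.2 = -21.56°C → T = 8.34°C
3700 → 5900 m (saturated, 6.3°C/km): ΔT = -6.3 × 2.2 = -13.86°C → T = -5.52°C
5900 → 4700 m (dry descent, 9.8°C/km): ΔT = +9.8 × 1.2 = +11.76°C → T = 6.24°C

6.24°C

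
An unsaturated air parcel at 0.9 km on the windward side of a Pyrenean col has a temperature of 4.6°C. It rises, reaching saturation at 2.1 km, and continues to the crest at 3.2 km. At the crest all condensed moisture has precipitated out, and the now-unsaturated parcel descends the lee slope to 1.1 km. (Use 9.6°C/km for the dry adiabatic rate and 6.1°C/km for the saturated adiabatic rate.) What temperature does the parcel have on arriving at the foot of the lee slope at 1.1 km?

6.53°C

900 → 2100 m (dry, 9.6°C/km): ΔT = -9.6 × 1.2 = -11.52°C → T = -6.92°C
2100 → 3200 m (saturated, 6.1°C/km): ΔT = -6.1 × 1.1 = -6.71°C → T = -13.63°C
3200 → 1100 m (dry descent, 9.6°C/km): ΔT = +9.6 × 2.1 = +20.16°C → T = 6.53°C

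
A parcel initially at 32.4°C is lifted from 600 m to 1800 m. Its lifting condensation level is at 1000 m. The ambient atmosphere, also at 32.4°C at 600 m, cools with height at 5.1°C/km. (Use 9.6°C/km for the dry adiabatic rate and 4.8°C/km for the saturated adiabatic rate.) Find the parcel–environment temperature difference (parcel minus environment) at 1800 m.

-1.56°C (parcel cooler than environment)

Parcel:
  Dry to 1000 m: -9.6 × 0.4 km = -3.84°C, so T = 28.56°C.
  Saturated to 1800 m: -4.8 × 0.8 km = -3.84°C, so T = 24.72°C.
Environment:
  Environment to 1800 m: -5.1 × 1.2 km = -6.12°C, so T = 26.28°C.
T_parcel − T_env = 24.72 − 26.28 = -1.56°C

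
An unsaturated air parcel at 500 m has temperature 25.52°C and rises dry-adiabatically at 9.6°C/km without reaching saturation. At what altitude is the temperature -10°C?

4200 m

Height above start = (25.52 − (-10)) / 9.6 = 3.7 km
Altitude = 500 m + 3700 m = 4200 m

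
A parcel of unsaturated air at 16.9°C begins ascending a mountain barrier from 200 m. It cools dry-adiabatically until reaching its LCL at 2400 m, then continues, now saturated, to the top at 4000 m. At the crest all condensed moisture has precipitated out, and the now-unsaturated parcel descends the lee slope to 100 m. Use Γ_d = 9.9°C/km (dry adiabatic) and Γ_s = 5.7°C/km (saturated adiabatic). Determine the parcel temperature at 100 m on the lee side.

24.61°C

From 200 m to 2400 m (dry): cools by 9.9 × 2.2 = 21.78°C, giving -4.88°C.
From 2400 m to 4000 m (saturated): cools by 5.7 × 1.6 = 9.12°C, giving -14°C.
From 4000 m to 100 m (dry descent): warms by 9.9 × 3.9 = 38.61°C, giving 24.61°C.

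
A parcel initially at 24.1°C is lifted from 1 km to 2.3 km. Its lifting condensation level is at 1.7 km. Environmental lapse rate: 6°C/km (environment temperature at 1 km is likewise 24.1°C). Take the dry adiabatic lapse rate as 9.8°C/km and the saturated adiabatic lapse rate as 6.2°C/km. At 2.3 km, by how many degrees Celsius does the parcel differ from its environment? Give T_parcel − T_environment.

Parcel:
  1000–1700 m, dry: Δz = 0.7 km ⇒ ΔT = -6.86°C; T = 17.24°C
  1700–2300 m, saturated: Δz = 0.6 km ⇒ ΔT = -3.72°C; T = 13.52°C
Environment:
  1000–2300 m, environment: Δz = 1.3 km ⇒ ΔT = -7.8°C; T = 16.3°C
T_parcel − T_env = 13.52 − 16.3 = -2.78°C

-2.78°C (parcel cooler than environment)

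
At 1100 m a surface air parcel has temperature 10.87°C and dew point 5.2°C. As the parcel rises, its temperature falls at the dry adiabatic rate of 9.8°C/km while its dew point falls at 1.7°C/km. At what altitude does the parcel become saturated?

T and T_d converge at 9.8 − 1.7 = 8.1°C per km
Height above start = (10.87 − 5.2) / 8.1 = 0.7 km
LCL altitude = 1100 m + 700 m = 1800 m

1800 m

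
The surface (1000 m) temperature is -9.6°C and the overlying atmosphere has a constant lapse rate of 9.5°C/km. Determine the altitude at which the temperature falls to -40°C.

Height above start = (-9.6 − (-40)) / 9.5 = 3.2 km
Altitude = 1000 m + 3200 m = 4200 m

4200 m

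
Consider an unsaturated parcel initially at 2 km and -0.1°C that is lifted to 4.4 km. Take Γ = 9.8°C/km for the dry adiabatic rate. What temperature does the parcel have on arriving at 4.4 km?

-23.62°C

Dry adiabatic to 4400 m: -9.8 × 2.4 km = -23.52°C, so T = -23.62°C.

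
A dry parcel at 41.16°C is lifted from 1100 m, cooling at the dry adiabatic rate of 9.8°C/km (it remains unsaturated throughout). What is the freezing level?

5300 m

Height above start = (41.16 − 0) / 9.8 = 4.2 km
Altitude = 1100 m + 4200 m = 5300 m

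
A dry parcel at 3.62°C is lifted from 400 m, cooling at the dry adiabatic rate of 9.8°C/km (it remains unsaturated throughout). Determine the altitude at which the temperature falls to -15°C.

2300 m

Height above start = (3.62 − (-15)) / 9.8 = 1.9 km
Altitude = 400 m + 1900 m = 2300 m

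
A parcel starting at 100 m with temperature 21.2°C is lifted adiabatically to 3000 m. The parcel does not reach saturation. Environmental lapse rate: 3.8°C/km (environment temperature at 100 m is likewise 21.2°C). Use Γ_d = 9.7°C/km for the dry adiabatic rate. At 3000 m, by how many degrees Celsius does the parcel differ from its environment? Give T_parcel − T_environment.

Parcel:
  100–3000 m, dry: Δz = 2.9 km ⇒ ΔT = -28.13°C; T = -6.93°C
Environment:
  100–3000 m, environment: Δz = 2.9 km ⇒ ΔT = -11.02°C; T = 10.18°C
T_parcel − T_env = -6.93 − 10.18 = -17.11°C

-17.11°C (parcel cooler than environment)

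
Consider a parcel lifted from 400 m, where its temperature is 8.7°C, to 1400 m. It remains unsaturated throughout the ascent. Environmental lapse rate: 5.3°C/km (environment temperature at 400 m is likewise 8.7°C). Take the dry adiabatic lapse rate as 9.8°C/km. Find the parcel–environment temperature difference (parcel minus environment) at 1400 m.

Parcel:
  Dry to 1400 m: -9.8 × 1 km = -9.8°C, so T = -1.1°C.
Environment:
  Environment to 1400 m: -5.3 × 1 km = -5.3°C, so T = 3.4°C.
T_parcel − T_env = -1.1 − 3.4 = -4.5°C

-4.5°C (parcel cooler than environment)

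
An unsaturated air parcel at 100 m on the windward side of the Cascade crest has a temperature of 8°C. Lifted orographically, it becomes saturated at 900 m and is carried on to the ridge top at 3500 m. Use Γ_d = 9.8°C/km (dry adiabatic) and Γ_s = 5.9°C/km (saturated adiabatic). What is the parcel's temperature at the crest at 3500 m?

-15.18°C

100–900 m, dry: Δz = 0.8 km ⇒ ΔT = -7.84°C; T = 0.16°C
900–3500 m, saturated: Δz = 2.6 km ⇒ ΔT = -15.34°C; T = -15.18°C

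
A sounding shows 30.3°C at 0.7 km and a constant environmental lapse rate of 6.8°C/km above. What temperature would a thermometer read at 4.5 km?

4.46°C

700 → 4500 m (environmental, 6.8°C/km): ΔT = -6.8 × 3.8 = -25.84°C → T = 4.46°C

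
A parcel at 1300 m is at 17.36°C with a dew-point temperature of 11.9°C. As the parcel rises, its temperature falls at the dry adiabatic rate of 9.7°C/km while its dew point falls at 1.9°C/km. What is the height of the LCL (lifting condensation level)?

T and T_d converge at 9.7 − 1.9 = 7.8°C per km
Height above start = (17.36 − 11.9) / 7.8 = 0.7 km
LCL altitude = 1300 m + 700 m = 2000 m

2000 m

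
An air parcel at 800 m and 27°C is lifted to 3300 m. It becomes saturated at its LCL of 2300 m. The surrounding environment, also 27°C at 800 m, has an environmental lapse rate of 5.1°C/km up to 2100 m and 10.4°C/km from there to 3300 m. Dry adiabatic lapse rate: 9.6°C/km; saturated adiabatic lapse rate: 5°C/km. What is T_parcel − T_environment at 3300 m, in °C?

-0.29°C (parcel cooler than environment)

Parcel:
  Dry to 2300 m: -9.6 × 1.5 km = -14.4°C, so T = 12.6°C.
  Saturated to 3300 m: -5 × 1 km = -5°C, so T = 7.6°C.
Environment:
  Environment, lower layer to 2100 m: -5.1 × 1.3 km = -6.63°C, so T = 20.37°C.
  Environment, upper layer to 3300 m: -10.4 × 1.2 km = -12.48°C, so T = 7.89°C.
T_parcel − T_env = 7.6 − 7.89 = -0.29°C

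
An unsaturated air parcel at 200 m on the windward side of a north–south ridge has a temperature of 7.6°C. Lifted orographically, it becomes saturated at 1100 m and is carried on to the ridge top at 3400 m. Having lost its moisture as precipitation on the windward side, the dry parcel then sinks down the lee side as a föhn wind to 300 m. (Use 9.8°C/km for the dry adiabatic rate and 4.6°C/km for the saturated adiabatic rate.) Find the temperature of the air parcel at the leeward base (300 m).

200 → 1100 m (dry, 9.8°C/km): ΔT = -9.8 × 0.9 = -8.82°C → T = -1.22°C
1100 → 3400 m (saturated, 4.6°C/km): ΔT = -4.6 × 2.3 = -10.58°C → T = -11.8°C
3400 → 300 m (dry descent, 9.8°C/km): ΔT = +9.8 × 3.1 = +30.38°C → T = 18.58°C

18.58°C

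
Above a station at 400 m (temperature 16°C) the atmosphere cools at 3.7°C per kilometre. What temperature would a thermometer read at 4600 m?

From 400 m to 4600 m (environmental): cools by 3.7 × 4.2 = 15.54°C, giving 0.46°C.

0.46°C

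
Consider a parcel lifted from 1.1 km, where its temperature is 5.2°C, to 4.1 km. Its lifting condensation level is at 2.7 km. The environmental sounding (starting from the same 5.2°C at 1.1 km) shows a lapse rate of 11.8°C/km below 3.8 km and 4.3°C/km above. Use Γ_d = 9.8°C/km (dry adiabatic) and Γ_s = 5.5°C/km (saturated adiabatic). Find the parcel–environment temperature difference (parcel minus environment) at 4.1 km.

Parcel:
  1100 → 2700 m (dry, 9.8°C/km): ΔT = -9.8 × 1.6 = -15.68°C → T = -10.48°C
  2700 → 4100 m (saturated, 5.5°C/km): ΔT = -5.5 × 1.4 = -7.7°C → T = -18.18°C
Environment:
  1100 → 3800 m (environment, lower layer, 11.8°C/km): ΔT = -11.8 × 2.7 = -31.86°C → T = -26.66°C
  3800 → 4100 m (environment, upper layer, 4.3°C/km): ΔT = -4.3 × 0.3 = -1.29°C → T = -27.95°C
T_parcel − T_env = -18.18 − (-27.95) = +9.77°C

+9.77°C (parcel warmer than environment)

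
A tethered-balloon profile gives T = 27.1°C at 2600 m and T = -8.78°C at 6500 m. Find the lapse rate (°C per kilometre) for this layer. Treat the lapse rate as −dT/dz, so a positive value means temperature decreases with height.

9.2°C/km

Γ = −ΔT/Δz = (27.1 − (-8.78)) / (6500 − 2600) m
  = 35.88°C / 3.9 km = 9.2°C/km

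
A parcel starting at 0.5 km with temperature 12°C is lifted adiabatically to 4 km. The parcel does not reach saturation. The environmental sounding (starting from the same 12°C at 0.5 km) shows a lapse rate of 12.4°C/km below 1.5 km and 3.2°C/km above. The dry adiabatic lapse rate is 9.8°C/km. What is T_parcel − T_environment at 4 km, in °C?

Parcel:
  500–4000 m, dry: Δz = 3.5 km ⇒ ΔT = -34.3°C; T = -22.3°C
Environment:
  500–1500 m, environment, lower layer: Δz = 1 km ⇒ ΔT = -12.4°C; T = -0.4°C
  1500–4000 m, environment, upper layer: Δz = 2.5 km ⇒ ΔT = -8°C; T = -8.4°C
T_parcel − T_env = -22.3 − (-8.4) = -13.9°C

-13.9°C (parcel cooler than environment)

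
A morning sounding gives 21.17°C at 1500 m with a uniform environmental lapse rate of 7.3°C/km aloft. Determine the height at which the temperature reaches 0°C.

4400 m

Height above start = (21.17 − 0) / 7.3 = 2.9 km
Altitude = 1500 m + 2900 m = 4400 m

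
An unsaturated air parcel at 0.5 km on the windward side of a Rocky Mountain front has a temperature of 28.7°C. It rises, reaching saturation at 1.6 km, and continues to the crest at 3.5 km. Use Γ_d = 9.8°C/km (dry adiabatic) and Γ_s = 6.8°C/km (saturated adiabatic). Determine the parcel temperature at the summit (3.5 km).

5°C

Dry to 1600 m: -9.8 × 1.1 km = -10.78°C, so T = 17.92°C.
Saturated to 3500 m: -6.8 × 1.9 km = -12.92°C, so T = 5°C.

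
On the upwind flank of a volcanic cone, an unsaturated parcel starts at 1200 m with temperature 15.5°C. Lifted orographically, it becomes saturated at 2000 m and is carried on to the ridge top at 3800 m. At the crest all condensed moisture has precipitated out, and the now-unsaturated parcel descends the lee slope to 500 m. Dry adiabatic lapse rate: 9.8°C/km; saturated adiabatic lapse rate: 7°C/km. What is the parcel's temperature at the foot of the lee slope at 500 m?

27.4°C

Dry to 2000 m: -9.8 × 0.8 km = -7.84°C, so T = 7.66°C.
Saturated to 3800 m: -7 × 1.8 km = -12.6°C, so T = -4.94°C.
Dry descent to 500 m: +9.8 × 3.3 km = +32.34°C, so T = 27.4°C.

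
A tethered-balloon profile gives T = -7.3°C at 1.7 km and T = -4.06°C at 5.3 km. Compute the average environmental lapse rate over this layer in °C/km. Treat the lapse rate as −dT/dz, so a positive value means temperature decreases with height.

-0.9°C/km

Γ = −ΔT/Δz = (-7.3 − (-4.06)) / (5300 − 1700) m
  = -3.24°C / 3.6 km = -0.9°C/km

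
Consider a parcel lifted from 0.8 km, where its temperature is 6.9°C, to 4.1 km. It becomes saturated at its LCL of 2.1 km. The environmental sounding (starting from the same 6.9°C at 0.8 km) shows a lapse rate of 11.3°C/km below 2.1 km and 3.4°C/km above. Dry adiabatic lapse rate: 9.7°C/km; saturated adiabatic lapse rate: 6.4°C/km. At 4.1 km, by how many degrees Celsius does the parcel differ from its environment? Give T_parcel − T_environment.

Parcel:
  Dry to 2100 m: -9.7 × 1.3 km = -12.61°C, so T = -5.71°C.
  Saturated to 4100 m: -6.4 × 2 km = -12.8°C, so T = -18.51°C.
Environment:
  Environment, lower layer to 2100 m: -11.3 × 1.3 km = -14.69°C, so T = -7.79°C.
  Environment, upper layer to 4100 m: -3.4 × 2 km = -6.8°C, so T = -14.59°C.
T_parcel − T_env = -18.51 − (-14.59) = -3.92°C

-3.92°C (parcel cooler than environment)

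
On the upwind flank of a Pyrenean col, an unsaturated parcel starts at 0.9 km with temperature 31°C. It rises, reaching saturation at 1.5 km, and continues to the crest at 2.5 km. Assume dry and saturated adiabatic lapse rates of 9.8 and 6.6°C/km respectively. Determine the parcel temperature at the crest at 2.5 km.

From 900 m to 1500 m (dry): cools by 9.8 × 0.6 = 5.88°C, giving 25.12°C.
From 1500 m to 2500 m (saturated): cools by 6.6 × 1 = 6.6°C, giving 18.52°C.

18.52°C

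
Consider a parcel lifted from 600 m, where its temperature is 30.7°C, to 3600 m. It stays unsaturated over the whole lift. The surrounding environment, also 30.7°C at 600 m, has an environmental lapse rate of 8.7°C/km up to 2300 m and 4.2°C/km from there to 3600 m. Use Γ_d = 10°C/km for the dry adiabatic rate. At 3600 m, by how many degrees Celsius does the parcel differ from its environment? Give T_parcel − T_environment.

Parcel:
  Dry to 3600 m: -10 × 3 km = -30°C, so T = 0.7°C.
Environment:
  Environment, lower layer to 2300 m: -8.7 × 1.7 km = -14.79°C, so T = 15.91°C.
  Environment, upper layer to 3600 m: -4.2 × 1.3 km = -5.46°C, so T = 10.45°C.
T_parcel − T_env = 0.7 − 10.45 = -9.75°C

-9.75°C (parcel cooler than environment)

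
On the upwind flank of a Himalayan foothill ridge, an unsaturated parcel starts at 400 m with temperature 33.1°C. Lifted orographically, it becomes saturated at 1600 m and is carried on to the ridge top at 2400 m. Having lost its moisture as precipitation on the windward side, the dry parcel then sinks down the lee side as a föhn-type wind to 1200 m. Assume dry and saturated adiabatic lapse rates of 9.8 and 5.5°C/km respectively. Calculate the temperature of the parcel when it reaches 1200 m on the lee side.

From 400 m to 1600 m (dry): cools by 9.8 × 1.2 = 11.76°C, giving 21.34°C.
From 1600 m to 2400 m (saturated): cools by 5.5 × 0.8 = 4.4°C, giving 16.94°C.
From 2400 m to 1200 m (dry descent): warms by 9.8 × 1.2 = 11.76°C, giving 28.7°C.

28.7°C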